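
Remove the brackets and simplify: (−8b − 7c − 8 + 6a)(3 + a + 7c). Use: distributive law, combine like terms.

(−8b − 7c − 8 + 6a)(3 + a + 7c)
= −24b − 8ab − 56bc − 21c − 7ac − 49c^2 − 24 − 8a − 56c + 18a + 6a^2 + 42ac    [distributive law]
= −24b − 8ab − 56bc − 77c + 35ac − 49c^2 − 24 + 10a + 6a^2    [combine like terms]

−24b − 8ab − 56bc − 77c + 35ac − 49c^2 − 24 + 10a + 6a^2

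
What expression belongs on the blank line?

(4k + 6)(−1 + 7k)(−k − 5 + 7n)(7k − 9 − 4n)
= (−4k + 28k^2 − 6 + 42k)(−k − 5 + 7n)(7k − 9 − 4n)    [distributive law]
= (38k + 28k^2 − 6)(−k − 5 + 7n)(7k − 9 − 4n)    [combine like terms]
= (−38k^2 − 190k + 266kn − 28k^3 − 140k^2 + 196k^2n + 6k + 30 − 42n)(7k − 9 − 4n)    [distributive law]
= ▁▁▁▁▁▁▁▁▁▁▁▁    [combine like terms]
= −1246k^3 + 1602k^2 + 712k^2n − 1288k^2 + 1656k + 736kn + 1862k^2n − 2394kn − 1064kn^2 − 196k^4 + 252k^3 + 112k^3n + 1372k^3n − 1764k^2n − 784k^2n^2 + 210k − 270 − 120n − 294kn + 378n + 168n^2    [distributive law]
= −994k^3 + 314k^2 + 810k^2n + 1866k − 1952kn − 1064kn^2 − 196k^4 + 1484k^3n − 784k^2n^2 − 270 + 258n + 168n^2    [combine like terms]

Applying combine like terms to the line above:

(−178k^2 − 184k + 266kn − 28k^3 + 196k^2n + 30 − 42n)(7k − 9 − 4n)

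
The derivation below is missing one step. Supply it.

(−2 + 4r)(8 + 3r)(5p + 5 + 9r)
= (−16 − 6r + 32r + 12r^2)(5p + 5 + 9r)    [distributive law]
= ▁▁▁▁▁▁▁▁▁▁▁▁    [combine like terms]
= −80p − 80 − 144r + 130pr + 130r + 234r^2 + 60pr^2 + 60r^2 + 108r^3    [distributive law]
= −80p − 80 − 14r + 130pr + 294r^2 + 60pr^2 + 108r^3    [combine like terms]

By combine like terms:

(−16 + 26r + 12r^2)(5p + 5 + 9r)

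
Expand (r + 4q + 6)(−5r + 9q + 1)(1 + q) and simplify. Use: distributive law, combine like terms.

(r + 4q + 6)(−5r + 9q + 1)(1 + q)
= (−5r^2 + 9qr + r − 20qr + 36q^2 + 4q − 30r + 54q + 6)(1 + q)    [distributive law]
= (−5r^2 − 11qr − 29r + 36q^2 + 58q + 6)(1 + q)    [combine like terms]
= −5r^2 − 5qr^2 − 11qr − 11q^2r − 29r − 29qr + 36q^2 + 36q^3 + 58q + 58q^2 + 6 + 6q    [distributive law]
= −5r^2 − 5qr^2 − 40qr − 11q^2r − 29r + 94q^2 + 36q^3 + 64q + 6    [combine like terms]

−5r^2 − 5qr^2 − 40qr − 11q^2r − 29r + 94q^2 + 36q^3 + 64q + 6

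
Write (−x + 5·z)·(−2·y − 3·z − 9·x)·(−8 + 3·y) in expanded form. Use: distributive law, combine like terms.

−16·x·y + 6·x·y^2 + 336·x·z − 126·x·y·z − 72·x^2 + 27·x^2·y + 80·y·z − 30·y^2·z + 120·z^2 − 45·y·z^2

(−x + 5·z)·(−2·y − 3·z − 9·x)·(−8 + 3·y)
= (2·x·y + 3·x·z + 9·x^2 − 10·y·z − 15·z^2 − 45·x·z)·(−8 + 3·y)    [distributive law]
= (2·x·y − 42·x·z + 9·x^2 − 10·y·z − 15·z^2)·(−8 + 3·y)    [combine like terms]
= −16·x·y + 6·x·y^2 + 336·x·z − 126·x·y·z − 72·x^2 + 27·x^2·y + 80·y·z − 30·y^2·z + 120·z^2 − 45·y·z^2    [distributive law]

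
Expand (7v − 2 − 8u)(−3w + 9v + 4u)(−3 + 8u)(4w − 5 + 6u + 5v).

(7v − 2 − 8u)(−3w + 9v + 4u)(−3 + 8u)(4w − 5 + 6u + 5v)
= (−21vw + 63v^2 + 28uv + 6w − 18v − 8u + 24uw − 72uv − 32u^2)(−3 + 8u)(4w − 5 + 6u + 5v)    [distributive law]
= (−21vw + 63v^2 − 44uv + 6w − 18v − 8u + 24uw − 32u^2)(−3 + 8u)(4w − 5 + 6u + 5v)    [combine like terms]
= (63vw − 168uvw − 189v^2 + 504uv^2 + 132uv − 352u^2v − 18w + 48uw + 54v − 144uv + 24u − 64u^2 − 72uw + 192u^2w + 96u^2 − 256u^3)(4w − 5 + 6u + 5v)    [distributive law]
= (63vw − 168uvw − 189v^2 + 504uv^2 − 12uv − 352u^2v − 18w − 24uw + 54v + 24u + 32u^2 + 192u^2w − 256u^3)(4w − 5 + 6u + 5v)    [combine like terms]
= 252vw^2 − 315vw + 378uvw + 315v^2w − 672uvw^2 + 840uvw − 1008u^2vw − 840uv^2w − 756v^2w + 945v^2 − 1134uv^2 − 945v^3 + 2016uv^2w − 2520uv^2 + 3024u^2v^2 + 2520uv^3 − 48uvw + 60uv − 72u^2v − 60uv^2 − 1408u^2vw + 1760u^2v − 2112u^3v − 1760u^2v^2 − 72w^2 + 90w − 108uw − 90vw − 96uw^2 + 120uw − 144u^2w − 120uvw + 216vw − 270v + 324uv + 270v^2 + 96uw − 120u + 144u^2 + 120uv + 128u^2w − 160u^2 + 192u^3 + 160u^2v + 768u^2w^2 − 960u^2w + 1152u^3w + 960u^2vw − 1024u^3w + 1280u^3 − 1536u^4 − 1280u^3v    [distributive law]
= 252vw^2 − 189vw + 1050uvw − 441v^2w − 672uvw^2 − 1456u^2vw + 1176uv^2w + 1215v^2 − 3714uv^2 − 945v^3 + 1264u^2v^2 + 2520uv^3 + 504uv + 1848u^2v − 3392u^3v − 72w^2 + 90w + 108uw − 96uw^2 − 976u^2w − 270v − 120u − 16u^2 + 1472u^3 + 768u^2w^2 + 128u^3w − 1536u^4    [combine like terms]

252vw^2 − 189vw + 1050uvw − 441v^2w − 672uvw^2 − 1456u^2vw + 1176uv^2w + 1215v^2 − 3714uv^2 − 945v^3 + 1264u^2v^2 + 2520uv^3 + 504uv + 1848u^2v − 3392u^3v − 72w^2 + 90w + 108uw − 96uw^2 − 976u^2w − 270v − 120u − 16u^2 + 1472u^3 + 768u^2w^2 + 128u^3w − 1536u^4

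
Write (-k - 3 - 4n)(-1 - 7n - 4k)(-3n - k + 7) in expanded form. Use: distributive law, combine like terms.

97kn + 15k^2 + 88k - 97kn^2 - 35k^2n - 4k^3 + 166n + 21 + 121n^2 - 84n^3

(-k - 3 - 4n)(-1 - 7n - 4k)(-3n - k + 7)
= (k + 7kn + 4k^2 + 3 + 21n + 12k + 4n + 28n^2 + 16kn)(-3n - k + 7)    [distributive law]
= (13k + 23kn + 4k^2 + 3 + 25n + 28n^2)(-3n - k + 7)    [combine like terms]
= -39kn - 13k^2 + 91k - 69kn^2 - 23k^2n + 161kn - 12k^2n - 4k^3 + 28k^2 - 9n - 3k + 21 - 75n^2 - 25kn + 175n - 84n^3 - 28kn^2 + 196n^2    [distributive law]
= 97kn + 15k^2 + 88k - 97kn^2 - 35k^2n - 4k^3 + 166n + 21 + 121n^2 - 84n^3    [combine like terms]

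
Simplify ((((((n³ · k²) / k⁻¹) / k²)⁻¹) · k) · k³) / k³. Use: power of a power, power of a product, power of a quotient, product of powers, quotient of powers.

((((((n³ · k²) / k⁻¹) / k²)⁻¹) · k) · k³) / k³
= ((((((n³ · k²) / k⁻¹)⁻¹) / ((k²)⁻¹)) · k) · k³) / k³    [power of a quotient]
= ((((((n³ · k²)⁻¹) / ((k⁻¹)⁻¹)) / ((k²)⁻¹)) · k) · k³) / k³    [power of a quotient]
= (((((((n³)⁻¹) · ((k²)⁻¹)) / ((k⁻¹)⁻¹)) / ((k²)⁻¹)) · k) · k³) / k³    [power of a product]
= (((((n⁻³ · ((k²)⁻¹)) / ((k⁻¹)⁻¹)) / ((k²)⁻¹)) · k) · k³) / k³    [power of a power]
= (((((n⁻³ · k⁻²) / ((k⁻¹)⁻¹)) / ((k²)⁻¹)) · k) · k³) / k³    [power of a power]
= (((((n⁻³ · k⁻²) / k) / ((k²)⁻¹)) · k) · k³) / k³    [power of a power]
= (((((n⁻³ · k⁻²) / k) / k⁻²) · k) · k³) / k³    [power of a power]
= n⁻³    [quotient of powers; product of powers]

n⁻³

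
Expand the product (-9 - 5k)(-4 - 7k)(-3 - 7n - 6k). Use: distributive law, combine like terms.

(-9 - 5k)(-4 - 7k)(-3 - 7n - 6k)
= (36 + 63k + 20k + 35k^2)(-3 - 7n - 6k)    [distributive law]
= (36 + 83k + 35k^2)(-3 - 7n - 6k)    [combine like terms]
= -108 - 252n - 216k - 249k - 581kn - 498k^2 - 105k^2 - 245k^2n - 210k^3    [distributive law]
= -108 - 252n - 465k - 581kn - 603k^2 - 245k^2n - 210k^3    [combine like terms]

-108 - 252n - 465k - 581kn - 603k^2 - 245k^2n - 210k^3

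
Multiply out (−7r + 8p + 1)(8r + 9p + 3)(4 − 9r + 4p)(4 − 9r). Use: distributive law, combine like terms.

283r² + 2979r³ − 4536r⁴ + 2173pr² + 2097pr³ − 2676pr − 6356p²r + 5796p²r² − 424r + 1680p² + 1152p³ − 2592p³r + 576p + 48

(−7r + 8p + 1)(8r + 9p + 3)(4 − 9r + 4p)(4 − 9r)
= (−56r² − 63pr − 21r + 64pr + 72p² + 24p + 8r + 9p + 3)(4 − 9r + 4p)(4 − 9r)    [distributive law]
= (−56r² + pr − 13r + 72p² + 33p + 3)(4 − 9r + 4p)(4 − 9r)    [combine like terms]
= (−224r² + 504r³ − 224pr² + 4pr − 9pr² + 4p²r − 52r + 117r² − 52pr + 288p² − 648p²r + 288p³ + 132p − 297pr + 132p² + 12 − 27r + 12p)(4 − 9r)    [distributive law]
= (−107r² + 504r³ − 233pr² − 345pr − 644p²r − 79r + 420p² + 288p³ + 144p + 12)(4 − 9r)    [combine like terms]
= −428r² + 963r³ + 2016r³ − 4536r⁴ − 932pr² + 2097pr³ − 1380pr + 3105pr² − 2576p²r + 5796p²r² − 316r + 711r² + 1680p² − 3780p²r + 1152p³ − 2592p³r + 576p − 1296pr + 48 − 108r    [distributive law]
= 283r² + 2979r³ − 4536r⁴ + 2173pr² + 2097pr³ − 2676pr − 6356p²r + 5796p²r² − 424r + 1680p² + 1152p³ − 2592p³r + 576p + 48    [combine like terms]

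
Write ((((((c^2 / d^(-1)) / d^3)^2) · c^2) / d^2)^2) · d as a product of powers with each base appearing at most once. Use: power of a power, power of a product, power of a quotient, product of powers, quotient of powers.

((((((c^2 / d^(-1)) / d^3)^2) · c^2) / d^2)^2) · d
= ((((((c^2 / d^(-1)) / d^3)^2) · c^2)^2) / ((d^2)^2)) · d    [power of a quotient]
= ((((((c^2 / d^(-1)) / d^3)^2)^2) · ((c^2)^2)) / ((d^2)^2)) · d    [power of a product]
= (((((c^2 / d^(-1)) / d^3)^4) · ((c^2)^2)) / ((d^2)^2)) · d    [power of a power]
= (((((c^2 / d^(-1))^4) / ((d^3)^4)) · ((c^2)^2)) / ((d^2)^2)) · d    [power of a quotient]
= ((((((c^2)^4) / ((d^(-1))^4)) / ((d^3)^4)) · ((c^2)^2)) / ((d^2)^2)) · d    [power of a quotient]
= ((((c^8 / ((d^(-1))^4)) / ((d^3)^4)) · ((c^2)^2)) / ((d^2)^2)) · d    [power of a power]
= ((((c^8 / d^(-4)) / ((d^3)^4)) · ((c^2)^2)) / ((d^2)^2)) · d    [power of a power]
= ((((c^8 / d^(-4)) / d^12) · ((c^2)^2)) / ((d^2)^2)) · d    [power of a power]
= ((((c^8 / d^(-4)) / d^12) · c^4) / ((d^2)^2)) · d    [power of a power]
= ((((c^8 / d^(-4)) / d^12) · c^4) / d^4) · d    [power of a power]
= c^12d^(-11)    [quotient of powers; product of powers]

c^12d^(-11)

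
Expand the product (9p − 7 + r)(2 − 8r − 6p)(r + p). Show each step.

118pr + 60p^2 − 86pr^2 − 132p^2r − 54p^3 − 14r − 14p + 58r^2 − 8r^3

(9p − 7 + r)(2 − 8r − 6p)(r + p)
= (18p − 72pr − 54p^2 − 14 + 56r + 42p + 2r − 8r^2 − 6pr)(r + p)    [distributive law]
= (60p − 78pr − 54p^2 − 14 + 58r − 8r^2)(r + p)    [combine like terms]
= 60pr + 60p^2 − 78pr^2 − 78p^2r − 54p^2r − 54p^3 − 14r − 14p + 58r^2 + 58pr − 8r^3 − 8pr^2    [distributive law]
= 118pr + 60p^2 − 86pr^2 − 132p^2r − 54p^3 − 14r − 14p + 58r^2 − 8r^3    [combine like terms]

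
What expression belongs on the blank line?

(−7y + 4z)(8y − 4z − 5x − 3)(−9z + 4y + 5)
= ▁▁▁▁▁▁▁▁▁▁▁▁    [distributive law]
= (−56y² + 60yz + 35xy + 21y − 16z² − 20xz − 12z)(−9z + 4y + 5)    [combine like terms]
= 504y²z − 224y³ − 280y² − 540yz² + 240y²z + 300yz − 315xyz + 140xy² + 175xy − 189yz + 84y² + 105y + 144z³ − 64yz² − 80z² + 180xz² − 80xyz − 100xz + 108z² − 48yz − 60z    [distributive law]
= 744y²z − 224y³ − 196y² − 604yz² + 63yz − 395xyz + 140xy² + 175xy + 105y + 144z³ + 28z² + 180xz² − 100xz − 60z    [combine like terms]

After distributive law, the bracketed line is:

(−56y² + 28yz + 35xy + 21y + 32yz − 16z² − 20xz − 12z)(−9z + 4y + 5)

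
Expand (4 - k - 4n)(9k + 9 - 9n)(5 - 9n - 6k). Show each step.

(4 - k - 4n)(9k + 9 - 9n)(5 - 9n - 6k)
= (36k + 36 - 36n - 9k² - 9k + 9kn - 36kn - 36n + 36n²)(5 - 9n - 6k)    [distributive law]
= (27k + 36 - 72n - 9k² - 27kn + 36n²)(5 - 9n - 6k)    [combine like terms]
= 135k - 243kn - 162k² + 180 - 324n - 216k - 360n + 648n² + 432kn - 45k² + 81k²n + 54k³ - 135kn + 243kn² + 162k²n + 180n² - 324n³ - 216kn²    [distributive law]
= -81k + 54kn - 207k² + 180 - 684n + 828n² + 243k²n + 54k³ + 27kn² - 324n³    [combine like terms]

-81k + 54kn - 207k² + 180 - 684n + 828n² + 243k²n + 54k³ + 27kn² - 324n³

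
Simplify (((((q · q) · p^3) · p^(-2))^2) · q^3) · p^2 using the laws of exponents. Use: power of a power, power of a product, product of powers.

(((((q · q) · p^3) · p^(-2))^2) · q^3) · p^2
= (((((q · q) · p^3)^2) · ((p^(-2))^2)) · q^3) · p^2    [power of a product]
= (((((q · q)^2) · ((p^3)^2)) · ((p^(-2))^2)) · q^3) · p^2    [power of a product]
= (((((q^2) · (q^2)) · ((p^3)^2)) · ((p^(-2))^2)) · q^3) · p^2    [power of a product]
= (((q^4 · ((p^3)^2)) · ((p^(-2))^2)) · q^3) · p^2    [product of powers]
= (((q^4 · p^6) · ((p^(-2))^2)) · q^3) · p^2    [power of a power]
= (((q^4 · p^6) · p^(-4)) · q^3) · p^2    [power of a power]
= p^4q^7    [product of powers]

p^4q^7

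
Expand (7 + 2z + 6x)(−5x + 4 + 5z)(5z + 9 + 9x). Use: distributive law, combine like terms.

(7 + 2z + 6x)(−5x + 4 + 5z)(5z + 9 + 9x)
= (−35x + 28 + 35z − 10xz + 8z + 10z^2 − 30x^2 + 24x + 30xz)(5z + 9 + 9x)    [distributive law]
= (−11x + 28 + 43z + 20xz + 10z^2 − 30x^2)(5z + 9 + 9x)    [combine like terms]
= −55xz − 99x − 99x^2 + 140z + 252 + 252x + 215z^2 + 387z + 387xz + 100xz^2 + 180xz + 180x^2z + 50z^3 + 90z^2 + 90xz^2 − 150x^2z − 270x^2 − 270x^3    [distributive law]
= 512xz + 153x − 369x^2 + 527z + 252 + 305z^2 + 190xz^2 + 30x^2z + 50z^3 − 270x^3    [combine like terms]

512xz + 153x − 369x^2 + 527z + 252 + 305z^2 + 190xz^2 + 30x^2z + 50z^3 − 270x^3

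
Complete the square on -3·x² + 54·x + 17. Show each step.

-3(x - 9)² + 260

-3·x² + 54·x + 17
= -3(x² - 18·x) + 17    [factor out -3 from the x-terms]
= -3(x² - 18·x + 81 - 81) + 17    [add and subtract 81 inside the bracket]
= -3(x - 9)² + 243 + 17    [perfect-square identity]
= -3(x - 9)² + 260    [combine constants]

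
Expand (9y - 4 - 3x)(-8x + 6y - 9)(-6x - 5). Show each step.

(9y - 4 - 3x)(-8x + 6y - 9)(-6x - 5)
= (-72xy + 54y² - 81y + 32x - 24y + 36 + 24x² - 18xy + 27x)(-6x - 5)    [distributive law]
= (-90xy + 54y² - 105y + 59x + 36 + 24x²)(-6x - 5)    [combine like terms]
= 540x²y + 450xy - 324xy² - 270y² + 630xy + 525y - 354x² - 295x - 216x - 180 - 144x³ - 120x²    [distributive law]
= 540x²y + 1080xy - 324xy² - 270y² + 525y - 474x² - 511x - 180 - 144x³    [combine like terms]

540x²y + 1080xy - 324xy² - 270y² + 525y - 474x² - 511x - 180 - 144x³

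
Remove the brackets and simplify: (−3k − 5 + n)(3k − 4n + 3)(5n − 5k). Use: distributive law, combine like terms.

(−3k − 5 + n)(3k − 4n + 3)(5n − 5k)
= (−9k^2 + 12kn − 9k − 15k + 20n − 15 + 3kn − 4n^2 + 3n)(5n − 5k)    [distributive law]
= (−9k^2 + 15kn − 24k + 23n − 15 − 4n^2)(5n − 5k)    [combine like terms]
= −45k^2n + 45k^3 + 75kn^2 − 75k^2n − 120kn + 120k^2 + 115n^2 − 115kn − 75n + 75k − 20n^3 + 20kn^2    [distributive law]
= −120k^2n + 45k^3 + 95kn^2 − 235kn + 120k^2 + 115n^2 − 75n + 75k − 20n^3    [combine like terms]

−120k^2n + 45k^3 + 95kn^2 − 235kn + 120k^2 + 115n^2 − 75n + 75k − 20n^3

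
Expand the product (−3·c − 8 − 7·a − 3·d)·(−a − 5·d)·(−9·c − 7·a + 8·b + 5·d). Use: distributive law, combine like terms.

−27·a·c^2 − 84·a^2·c + 24·a·b·c − 432·a·c·d − 135·c^2·d + 120·b·c·d − 60·c·d^2 − 72·a·c − 56·a^2 + 64·a·b − 240·a·d − 360·c·d + 320·b·d + 200·d^2 − 49·a^3 + 56·a^2·b − 231·a^2·d + 304·a·b·d + 85·a·d^2 + 120·b·d^2 + 75·d^3

(−3·c − 8 − 7·a − 3·d)·(−a − 5·d)·(−9·c − 7·a + 8·b + 5·d)
= (3·a·c + 15·c·d + 8·a + 40·d + 7·a^2 + 35·a·d + 3·a·d + 15·d^2)·(−9·c − 7·a + 8·b + 5·d)    [distributive law]
= (3·a·c + 15·c·d + 8·a + 40·d + 7·a^2 + 38·a·d + 15·d^2)·(−9·c − 7·a + 8·b + 5·d)    [combine like terms]
= −27·a·c^2 − 21·a^2·c + 24·a·b·c + 15·a·c·d − 135·c^2·d − 105·a·c·d + 120·b·c·d + 75·c·d^2 − 72·a·c − 56·a^2 + 64·a·b + 40·a·d − 360·c·d − 280·a·d + 320·b·d + 200·d^2 − 63·a^2·c − 49·a^3 + 56·a^2·b + 35·a^2·d − 342·a·c·d − 266·a^2·d + 304·a·b·d + 190·a·d^2 − 135·c·d^2 − 105·a·d^2 + 120·b·d^2 + 75·d^3    [distributive law]
= −27·a·c^2 − 84·a^2·c + 24·a·b·c − 432·a·c·d − 135·c^2·d + 120·b·c·d − 60·c·d^2 − 72·a·c − 56·a^2 + 64·a·b − 240·a·d − 360·c·d + 320·b·d + 200·d^2 − 49·a^3 + 56·a^2·b − 231·a^2·d + 304·a·b·d + 85·a·d^2 + 120·b·d^2 + 75·d^3    [combine like terms]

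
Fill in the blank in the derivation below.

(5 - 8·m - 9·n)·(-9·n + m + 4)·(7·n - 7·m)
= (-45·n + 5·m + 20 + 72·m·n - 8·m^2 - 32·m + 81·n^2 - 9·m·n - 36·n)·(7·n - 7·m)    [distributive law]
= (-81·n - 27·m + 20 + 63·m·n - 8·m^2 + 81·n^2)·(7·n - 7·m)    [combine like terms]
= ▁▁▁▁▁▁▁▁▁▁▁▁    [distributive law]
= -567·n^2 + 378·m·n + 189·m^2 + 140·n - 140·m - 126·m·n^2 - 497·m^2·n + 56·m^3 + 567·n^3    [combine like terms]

After distributive law, the bracketed line is:

-567·n^2 + 567·m·n - 189·m·n + 189·m^2 + 140·n - 140·m + 441·m·n^2 - 441·m^2·n - 56·m^2·n + 56·m^3 + 567·n^3 - 567·m·n^2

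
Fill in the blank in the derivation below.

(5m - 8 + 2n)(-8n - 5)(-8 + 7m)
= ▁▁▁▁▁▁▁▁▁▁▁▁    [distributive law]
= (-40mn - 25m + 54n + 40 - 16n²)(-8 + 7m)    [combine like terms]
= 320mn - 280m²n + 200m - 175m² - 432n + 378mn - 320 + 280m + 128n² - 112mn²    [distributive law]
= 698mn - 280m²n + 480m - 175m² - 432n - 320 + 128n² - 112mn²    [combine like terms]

Applying distributive law to the line above:

(-40mn - 25m + 64n + 40 - 16n² - 10n)(-8 + 7m)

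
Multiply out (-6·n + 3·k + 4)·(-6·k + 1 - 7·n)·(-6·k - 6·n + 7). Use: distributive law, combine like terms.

18·k²·n - 342·k·n² + 435·k·n + 498·n² - 262·n - 252·n³ + 108·k³ - 171·k + 28

(-6·n + 3·k + 4)·(-6·k + 1 - 7·n)·(-6·k - 6·n + 7)
= (36·k·n - 6·n + 42·n² - 18·k² + 3·k - 21·k·n - 24·k + 4 - 28·n)·(-6·k - 6·n + 7)    [distributive law]
= (15·k·n - 34·n + 42·n² - 18·k² - 21·k + 4)·(-6·k - 6·n + 7)    [combine like terms]
= -90·k²·n - 90·k·n² + 105·k·n + 204·k·n + 204·n² - 238·n - 252·k·n² - 252·n³ + 294·n² + 108·k³ + 108·k²·n - 126·k² + 126·k² + 126·k·n - 147·k - 24·k - 24·n + 28    [distributive law]
= 18·k²·n - 342·k·n² + 435·k·n + 498·n² - 262·n - 252·n³ + 108·k³ - 171·k + 28    [combine like terms]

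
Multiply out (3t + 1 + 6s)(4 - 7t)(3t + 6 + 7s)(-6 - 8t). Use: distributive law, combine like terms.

(3t + 1 + 6s)(4 - 7t)(3t + 6 + 7s)(-6 - 8t)
= (12t - 21t² + 4 - 7t + 24s - 42st)(3t + 6 + 7s)(-6 - 8t)    [distributive law]
= (5t - 21t² + 4 + 24s - 42st)(3t + 6 + 7s)(-6 - 8t)    [combine like terms]
= (15t² + 30t + 35st - 63t³ - 126t² - 147st² + 12t + 24 + 28s + 72st + 144s + 168s² - 126st² - 252st - 294s²t)(-6 - 8t)    [distributive law]
= (-111t² + 42t - 145st - 63t³ - 273st² + 24 + 172s + 168s² - 294s²t)(-6 - 8t)    [combine like terms]
= 666t² + 888t³ - 252t - 336t² + 870st + 1160st² + 378t³ + 504t⁴ + 1638st² + 2184st³ - 144 - 192t - 1032s - 1376st - 1008s² - 1344s²t + 1764s²t + 2352s²t²    [distributive law]
= 330t² + 1266t³ - 444t - 506st + 2798st² + 504t⁴ + 2184st³ - 144 - 1032s - 1008s² + 420s²t + 2352s²t²    [combine like terms]

330t² + 1266t³ - 444t - 506st + 2798st² + 504t⁴ + 2184st³ - 144 - 1032s - 1008s² + 420s²t + 2352s²t²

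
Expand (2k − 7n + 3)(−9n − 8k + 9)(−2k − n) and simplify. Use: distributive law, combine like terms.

−60k^2n − 164kn^2 + 32k^3 + 12k^2 + 186kn − 63n^3 + 90n^2 − 54k − 27n

(2k − 7n + 3)(−9n − 8k + 9)(−2k − n)
= (−18kn − 16k^2 + 18k + 63n^2 + 56kn − 63n − 27n − 24k + 27)(−2k − n)    [distributive law]
= (38kn − 16k^2 − 6k + 63n^2 − 90n + 27)(−2k − n)    [combine like terms]
= −76k^2n − 38kn^2 + 32k^3 + 16k^2n + 12k^2 + 6kn − 126kn^2 − 63n^3 + 180kn + 90n^2 − 54k − 27n    [distributive law]
= −60k^2n − 164kn^2 + 32k^3 + 12k^2 + 186kn − 63n^3 + 90n^2 − 54k − 27n    [combine like terms]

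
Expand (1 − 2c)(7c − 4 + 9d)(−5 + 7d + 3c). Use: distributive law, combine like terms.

−87c + 222cd + 115c^2 + 20 − 73d + 63d^2 − 152c^2d − 42c^3 − 126cd^2

(1 − 2c)(7c − 4 + 9d)(−5 + 7d + 3c)
= (7c − 4 + 9d − 14c^2 + 8c − 18cd)(−5 + 7d + 3c)    [distributive law]
= (15c − 4 + 9d − 14c^2 − 18cd)(−5 + 7d + 3c)    [combine like terms]
= −75c + 105cd + 45c^2 + 20 − 28d − 12c − 45d + 63d^2 + 27cd + 70c^2 − 98c^2d − 42c^3 + 90cd − 126cd^2 − 54c^2d    [distributive law]
= −87c + 222cd + 115c^2 + 20 − 73d + 63d^2 − 152c^2d − 42c^3 − 126cd^2    [combine like terms]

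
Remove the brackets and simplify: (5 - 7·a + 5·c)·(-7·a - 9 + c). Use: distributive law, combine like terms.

(5 - 7·a + 5·c)·(-7·a - 9 + c)
= -35·a - 45 + 5·c + 49·a^2 + 63·a - 7·a·c - 35·a·c - 45·c + 5·c^2    [distributive law]
= 28·a - 45 - 40·c + 49·a^2 - 42·a·c + 5·c^2    [combine like terms]

28·a - 45 - 40·c + 49·a^2 - 42·a·c + 5·c^2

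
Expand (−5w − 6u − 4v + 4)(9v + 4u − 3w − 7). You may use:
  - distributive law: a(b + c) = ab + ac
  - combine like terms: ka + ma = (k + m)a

−33vw − 2uw + 15w^2 + 23w − 70uv − 24u^2 + 58u − 36v^2 + 64v − 28

(−5w − 6u − 4v + 4)(9v + 4u − 3w − 7)
= −45vw − 20uw + 15w^2 + 35w − 54uv − 24u^2 + 18uw + 42u − 36v^2 − 16uv + 12vw + 28v + 36v + 16u − 12w − 28    [distributive law]
= −33vw − 2uw + 15w^2 + 23w − 70uv − 24u^2 + 58u − 36v^2 + 64v − 28    [combine like terms]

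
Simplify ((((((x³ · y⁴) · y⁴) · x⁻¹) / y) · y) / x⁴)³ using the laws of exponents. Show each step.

((((((x³ · y⁴) · y⁴) · x⁻¹) / y) · y) / x⁴)³
= ((((((x³ · y⁴) · y⁴) · x⁻¹) / y) · y)³) / ((x⁴)³)    [power of a quotient]
= ((((((x³ · y⁴) · y⁴) · x⁻¹) / y)³) · (y³)) / ((x⁴)³)    [power of a product]
= ((((((x³ · y⁴) · y⁴) · x⁻¹)³) / (y³)) · (y³)) / ((x⁴)³)    [power of a quotient]
= ((((((x³ · y⁴) · y⁴)³) · ((x⁻¹)³)) / (y³)) · (y³)) / ((x⁴)³)    [power of a product]
= ((((((x³ · y⁴)³) · ((y⁴)³)) · ((x⁻¹)³)) / (y³)) · (y³)) / ((x⁴)³)    [power of a product]
= (((((((x³)³) · ((y⁴)³)) · ((y⁴)³)) · ((x⁻¹)³)) / (y³)) · (y³)) / ((x⁴)³)    [power of a product]
= (((((x⁹ · ((y⁴)³)) · ((y⁴)³)) · ((x⁻¹)³)) / (y³)) · (y³)) / ((x⁴)³)    [power of a power]
= (((((x⁹ · y¹²) · ((y⁴)³)) · ((x⁻¹)³)) / (y³)) · (y³)) / ((x⁴)³)    [power of a power]
= (((((x⁹ · y¹²) · y¹²) · ((x⁻¹)³)) / (y³)) · (y³)) / ((x⁴)³)    [power of a power]
= (((((x⁹ · y¹²) · y¹²) · x⁻³) / (y³)) · (y³)) / ((x⁴)³)    [power of a power]
= (((((x⁹ · y¹²) · y¹²) · x⁻³) / y³) · y³) / x¹²    [power of a power]
= x⁻⁶·y²⁴    [quotient of powers; product of powers]

x⁻⁶·y²⁴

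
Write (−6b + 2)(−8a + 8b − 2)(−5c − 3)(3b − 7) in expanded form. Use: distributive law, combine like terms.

(−6b + 2)(−8a + 8b − 2)(−5c − 3)(3b − 7)
= (48ab − 48b^2 + 12b − 16a + 16b − 4)(−5c − 3)(3b − 7)    [distributive law]
= (48ab − 48b^2 + 28b − 16a − 4)(−5c − 3)(3b − 7)    [combine like terms]
= (−240abc − 144ab + 240b^2c + 144b^2 − 140bc − 84b + 80ac + 48a + 20c + 12)(3b − 7)    [distributive law]
= −720ab^2c + 1680abc − 432ab^2 + 1008ab + 720b^3c − 1680b^2c + 432b^3 − 1008b^2 − 420b^2c + 980bc − 252b^2 + 588b + 240abc − 560ac + 144ab − 336a + 60bc − 140c + 36b − 84    [distributive law]
= −720ab^2c + 1920abc − 432ab^2 + 1152ab + 720b^3c − 2100b^2c + 432b^3 − 1260b^2 + 1040bc + 624b − 560ac − 336a − 140c − 84    [combine like terms]

−720ab^2c + 1920abc − 432ab^2 + 1152ab + 720b^3c − 2100b^2c + 432b^3 − 1260b^2 + 1040bc + 624b − 560ac − 336a − 140c − 84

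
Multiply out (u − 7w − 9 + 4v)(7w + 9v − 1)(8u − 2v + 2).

(u − 7w − 9 + 4v)(7w + 9v − 1)(8u − 2v + 2)
= (7uw + 9uv − u − 49w^2 − 63vw + 7w − 63w − 81v + 9 + 28vw + 36v^2 − 4v)(8u − 2v + 2)    [distributive law]
= (7uw + 9uv − u − 49w^2 − 35vw − 56w − 85v + 9 + 36v^2)(8u − 2v + 2)    [combine like terms]
= 56u^2w − 14uvw + 14uw + 72u^2v − 18uv^2 + 18uv − 8u^2 + 2uv − 2u − 392uw^2 + 98vw^2 − 98w^2 − 280uvw + 70v^2w − 70vw − 448uw + 112vw − 112w − 680uv + 170v^2 − 170v + 72u − 18v + 18 + 288uv^2 − 72v^3 + 72v^2    [distributive law]
= 56u^2w − 294uvw − 434uw + 72u^2v + 270uv^2 − 660uv − 8u^2 + 70u − 392uw^2 + 98vw^2 − 98w^2 + 70v^2w + 42vw − 112w + 242v^2 − 188v + 18 − 72v^3    [combine like terms]

56u^2w − 294uvw − 434uw + 72u^2v + 270uv^2 − 660uv − 8u^2 + 70u − 392uw^2 + 98vw^2 − 98w^2 + 70v^2w + 42vw − 112w + 242v^2 − 188v + 18 − 72v^3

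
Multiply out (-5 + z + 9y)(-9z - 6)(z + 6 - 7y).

(-5 + z + 9y)(-9z - 6)(z + 6 - 7y)
= (45z + 30 - 9z^2 - 6z - 81yz - 54y)(z + 6 - 7y)    [distributive law]
= (39z + 30 - 9z^2 - 81yz - 54y)(z + 6 - 7y)    [combine like terms]
= 39z^2 + 234z - 273yz + 30z + 180 - 210y - 9z^3 - 54z^2 + 63yz^2 - 81yz^2 - 486yz + 567y^2z - 54yz - 324y + 378y^2    [distributive law]
= -15z^2 + 264z - 813yz + 180 - 534y - 9z^3 - 18yz^2 + 567y^2z + 378y^2    [combine like terms]

-15z^2 + 264z - 813yz + 180 - 534y - 9z^3 - 18yz^2 + 567y^2z + 378y^2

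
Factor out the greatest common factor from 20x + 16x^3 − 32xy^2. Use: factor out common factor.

20x + 16x^3 − 32xy^2
= 4(5x + 4x^3 − 8xy^2)    [factor out 4]
= 4x(5 + 4x^2 − 8y^2)    [factor out x]

4x(5 + 4x^2 − 8y^2)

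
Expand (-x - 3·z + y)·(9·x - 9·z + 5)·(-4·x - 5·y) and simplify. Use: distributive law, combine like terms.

(-x - 3·z + y)·(9·x - 9·z + 5)·(-4·x - 5·y)
= (-9·x^2 + 9·x·z - 5·x - 27·x·z + 27·z^2 - 15·z + 9·x·y - 9·y·z + 5·y)·(-4·x - 5·y)    [distributive law]
= (-9·x^2 - 18·x·z - 5·x + 27·z^2 - 15·z + 9·x·y - 9·y·z + 5·y)·(-4·x - 5·y)    [combine like terms]
= 36·x^3 + 45·x^2·y + 72·x^2·z + 90·x·y·z + 20·x^2 + 25·x·y - 108·x·z^2 - 135·y·z^2 + 60·x·z + 75·y·z - 36·x^2·y - 45·x·y^2 + 36·x·y·z + 45·y^2·z - 20·x·y - 25·y^2    [distributive law]
= 36·x^3 + 9·x^2·y + 72·x^2·z + 126·x·y·z + 20·x^2 + 5·x·y - 108·x·z^2 - 135·y·z^2 + 60·x·z + 75·y·z - 45·x·y^2 + 45·y^2·z - 25·y^2    [combine like terms]

36·x^3 + 9·x^2·y + 72·x^2·z + 126·x·y·z + 20·x^2 + 5·x·y - 108·x·z^2 - 135·y·z^2 + 60·x·z + 75·y·z - 45·x·y^2 + 45·y^2·z - 25·y^2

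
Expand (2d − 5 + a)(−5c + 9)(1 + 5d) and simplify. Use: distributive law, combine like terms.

(2d − 5 + a)(−5c + 9)(1 + 5d)
= (−10cd + 18d + 25c − 45 − 5ac + 9a)(1 + 5d)    [distributive law]
= −10cd − 50cd^2 + 18d + 90d^2 + 25c + 125cd − 45 − 225d − 5ac − 25acd + 9a + 45ad    [distributive law]
= 115cd − 50cd^2 − 207d + 90d^2 + 25c − 45 − 5ac − 25acd + 9a + 45ad    [combine like terms]

115cd − 50cd^2 − 207d + 90d^2 + 25c − 45 − 5ac − 25acd + 9a + 45ad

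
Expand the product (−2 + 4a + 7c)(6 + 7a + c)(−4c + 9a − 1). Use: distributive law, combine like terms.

(−2 + 4a + 7c)(6 + 7a + c)(−4c + 9a − 1)
= (−12 − 14a − 2c + 24a + 28a^2 + 4ac + 42c + 49ac + 7c^2)(−4c + 9a − 1)    [distributive law]
= (−12 + 10a + 40c + 28a^2 + 53ac + 7c^2)(−4c + 9a − 1)    [combine like terms]
= 48c − 108a + 12 − 40ac + 90a^2 − 10a − 160c^2 + 360ac − 40c − 112a^2c + 252a^3 − 28a^2 − 212ac^2 + 477a^2c − 53ac − 28c^3 + 63ac^2 − 7c^2    [distributive law]
= 8c − 118a + 12 + 267ac + 62a^2 − 167c^2 + 365a^2c + 252a^3 − 149ac^2 − 28c^3    [combine like terms]

8c − 118a + 12 + 267ac + 62a^2 − 167c^2 + 365a^2c + 252a^3 − 149ac^2 − 28c^3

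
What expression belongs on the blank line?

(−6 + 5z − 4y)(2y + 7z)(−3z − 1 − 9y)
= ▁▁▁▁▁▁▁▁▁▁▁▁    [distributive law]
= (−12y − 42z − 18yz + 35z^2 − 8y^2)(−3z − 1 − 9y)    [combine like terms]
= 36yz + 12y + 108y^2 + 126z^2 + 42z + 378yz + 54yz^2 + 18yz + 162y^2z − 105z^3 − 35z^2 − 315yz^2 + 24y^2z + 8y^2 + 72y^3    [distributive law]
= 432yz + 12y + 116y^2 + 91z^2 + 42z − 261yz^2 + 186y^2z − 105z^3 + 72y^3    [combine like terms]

Applying distributive law to the line above:

(−12y − 42z + 10yz + 35z^2 − 8y^2 − 28yz)(−3z − 1 − 9y)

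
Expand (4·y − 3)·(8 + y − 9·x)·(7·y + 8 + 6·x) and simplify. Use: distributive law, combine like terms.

(4·y − 3)·(8 + y − 9·x)·(7·y + 8 + 6·x)
= (32·y + 4·y² − 36·x·y − 24 − 3·y + 27·x)·(7·y + 8 + 6·x)    [distributive law]
= (29·y + 4·y² − 36·x·y − 24 + 27·x)·(7·y + 8 + 6·x)    [combine like terms]
= 203·y² + 232·y + 174·x·y + 28·y³ + 32·y² + 24·x·y² − 252·x·y² − 288·x·y − 216·x²·y − 168·y − 192 − 144·x + 189·x·y + 216·x + 162·x²    [distributive law]
= 235·y² + 64·y + 75·x·y + 28·y³ − 228·x·y² − 216·x²·y − 192 + 72·x + 162·x²    [combine like terms]

235·y² + 64·y + 75·x·y + 28·y³ − 228·x·y² − 216·x²·y − 192 + 72·x + 162·x²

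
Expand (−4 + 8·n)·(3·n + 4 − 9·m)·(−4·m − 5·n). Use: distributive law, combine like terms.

(−4 + 8·n)·(3·n + 4 − 9·m)·(−4·m − 5·n)
= (−12·n − 16 + 36·m + 24·n^2 + 32·n − 72·m·n)·(−4·m − 5·n)    [distributive law]
= (20·n − 16 + 36·m + 24·n^2 − 72·m·n)·(−4·m − 5·n)    [combine like terms]
= −80·m·n − 100·n^2 + 64·m + 80·n − 144·m^2 − 180·m·n − 96·m·n^2 − 120·n^3 + 288·m^2·n + 360·m·n^2    [distributive law]
= −260·m·n − 100·n^2 + 64·m + 80·n − 144·m^2 + 264·m·n^2 − 120·n^3 + 288·m^2·n    [combine like terms]

−260·m·n − 100·n^2 + 64·m + 80·n − 144·m^2 + 264·m·n^2 − 120·n^3 + 288·m^2·n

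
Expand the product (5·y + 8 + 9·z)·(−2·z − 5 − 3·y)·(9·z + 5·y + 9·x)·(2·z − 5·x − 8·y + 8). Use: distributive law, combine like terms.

450·y·z^3 + 2745·x·y·z^2 + 2744·y^2·z^2 − 484·y·z^2 + 3994·x·y^2·z + 2410·y^3·z + 2918·y^2·z + 1665·x^2·y·z + 4576·x·y·z − 3488·y·z + 3673·x·y^2 + 1360·y^3 − 360·y^2 + 2205·x^2·y + 352·x·y + 1455·x·y^3 + 600·y^4 + 675·x^2·y^2 − 2394·z^3 + 351·x·z^2 − 5112·z^2 + 2745·x^2·z − 3312·x·z − 2880·z − 1600·y + 1800·x^2 − 2880·x − 324·z^4 + 486·x·z^3 + 810·x^2·z^2

(5·y + 8 + 9·z)·(−2·z − 5 − 3·y)·(9·z + 5·y + 9·x)·(2·z − 5·x − 8·y + 8)
= (−10·y·z − 25·y − 15·y^2 − 16·z − 40 − 24·y − 18·z^2 − 45·z − 27·y·z)·(9·z + 5·y + 9·x)·(2·z − 5·x − 8·y + 8)    [distributive law]
= (−37·y·z − 49·y − 15·y^2 − 61·z − 40 − 18·z^2)·(9·z + 5·y + 9·x)·(2·z − 5·x − 8·y + 8)    [combine like terms]
= (−333·y·z^2 − 185·y^2·z − 333·x·y·z − 441·y·z − 245·y^2 − 441·x·y − 135·y^2·z − 75·y^3 − 135·x·y^2 − 549·z^2 − 305·y·z − 549·x·z − 360·z − 200·y − 360·x − 162·z^3 − 90·y·z^2 − 162·x·z^2)·(2·z − 5·x − 8·y + 8)    [distributive law]
= (−423·y·z^2 − 320·y^2·z − 333·x·y·z − 746·y·z − 245·y^2 − 441·x·y − 75·y^3 − 135·x·y^2 − 549·z^2 − 549·x·z − 360·z − 200·y − 360·x − 162·z^3 − 162·x·z^2)·(2·z − 5·x − 8·y + 8)    [combine like terms]
= −846·y·z^3 + 2115·x·y·z^2 + 3384·y^2·z^2 − 3384·y·z^2 − 640·y^2·z^2 + 1600·x·y^2·z + 2560·y^3·z − 2560·y^2·z − 666·x·y·z^2 + 1665·x^2·y·z + 2664·x·y^2·z − 2664·x·y·z − 1492·y·z^2 + 3730·x·y·z + 5968·y^2·z − 5968·y·z − 490·y^2·z + 1225·x·y^2 + 1960·y^3 − 1960·y^2 − 882·x·y·z + 2205·x^2·y + 3528·x·y^2 − 3528·x·y − 150·y^3·z + 375·x·y^3 + 600·y^4 − 600·y^3 − 270·x·y^2·z + 675·x^2·y^2 + 1080·x·y^3 − 1080·x·y^2 − 1098·z^3 + 2745·x·z^2 + 4392·y·z^2 − 4392·z^2 − 1098·x·z^2 + 2745·x^2·z + 4392·x·y·z − 4392·x·z − 720·z^2 + 1800·x·z + 2880·y·z − 2880·z − 400·y·z + 1000·x·y + 1600·y^2 − 1600·y − 720·x·z + 1800·x^2 + 2880·x·y − 2880·x − 324·z^4 + 810·x·z^3 + 1296·y·z^3 − 1296·z^3 − 324·x·z^3 + 810·x^2·z^2 + 1296·x·y·z^2 − 1296·x·z^2    [distributive law]
= 450·y·z^3 + 2745·x·y·z^2 + 2744·y^2·z^2 − 484·y·z^2 + 3994·x·y^2·z + 2410·y^3·z + 2918·y^2·z + 1665·x^2·y·z + 4576·x·y·z − 3488·y·z + 3673·x·y^2 + 1360·y^3 − 360·y^2 + 2205·x^2·y + 352·x·y + 1455·x·y^3 + 600·y^4 + 675·x^2·y^2 − 2394·z^3 + 351·x·z^2 − 5112·z^2 + 2745·x^2·z − 3312·x·z − 2880·z − 1600·y + 1800·x^2 − 2880·x − 324·z^4 + 486·x·z^3 + 810·x^2·z^2    [combine like terms]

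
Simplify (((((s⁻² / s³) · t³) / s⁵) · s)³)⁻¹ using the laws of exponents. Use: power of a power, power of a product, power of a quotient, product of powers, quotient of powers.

(((((s⁻² / s³) · t³) / s⁵) · s)³)⁻¹
= ((((s⁻² / s³) · t³) / s⁵) · s)⁻³    [power of a power]
= ((((s⁻² / s³) · t³) / s⁵)⁻³) · (s⁻³)    [power of a product]
= ((((s⁻² / s³) · t³)⁻³) / ((s⁵)⁻³)) · (s⁻³)    [power of a quotient]
= ((((s⁻² / s³)⁻³) · ((t³)⁻³)) / ((s⁵)⁻³)) · (s⁻³)    [power of a product]
= (((((s⁻²)⁻³) / ((s³)⁻³)) · ((t³)⁻³)) / ((s⁵)⁻³)) · (s⁻³)    [power of a quotient]
= (((s⁶ / ((s³)⁻³)) · ((t³)⁻³)) / ((s⁵)⁻³)) · (s⁻³)    [power of a power]
= (((s⁶ / s⁻⁹) · ((t³)⁻³)) / ((s⁵)⁻³)) · (s⁻³)    [power of a power]
= ((s¹⁵ · ((t³)⁻³)) / ((s⁵)⁻³)) · (s⁻³)    [quotient of powers]
= ((s¹⁵ · t⁻⁹) / ((s⁵)⁻³)) · (s⁻³)    [power of a power]
= ((s¹⁵ · t⁻⁹) / s⁻¹⁵) · (s⁻³)    [power of a power]
= s²⁷t⁻⁹    [quotient of powers; product of powers]

s²⁷t⁻⁹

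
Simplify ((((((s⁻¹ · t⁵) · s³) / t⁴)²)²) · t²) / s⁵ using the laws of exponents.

((((((s⁻¹ · t⁵) · s³) / t⁴)²)²) · t²) / s⁵
= (((((s⁻¹ · t⁵) · s³) / t⁴)⁴) · t²) / s⁵    [power of a power]
= (((((s⁻¹ · t⁵) · s³)⁴) / ((t⁴)⁴)) · t²) / s⁵    [power of a quotient]
= (((((s⁻¹ · t⁵)⁴) · ((s³)⁴)) / ((t⁴)⁴)) · t²) / s⁵    [power of a product]
= ((((((s⁻¹)⁴) · ((t⁵)⁴)) · ((s³)⁴)) / ((t⁴)⁴)) · t²) / s⁵    [power of a product]
= ((((s⁻⁴ · ((t⁵)⁴)) · ((s³)⁴)) / ((t⁴)⁴)) · t²) / s⁵    [power of a power]
= ((((s⁻⁴ · t²⁰) · ((s³)⁴)) / ((t⁴)⁴)) · t²) / s⁵    [power of a power]
= ((((s⁻⁴ · t²⁰) · s¹²) / ((t⁴)⁴)) · t²) / s⁵    [power of a power]
= ((((s⁻⁴ · t²⁰) · s¹²) / t¹⁶) · t²) / s⁵    [power of a power]
= s³·t⁶    [quotient of powers; product of powers]

s³·t⁶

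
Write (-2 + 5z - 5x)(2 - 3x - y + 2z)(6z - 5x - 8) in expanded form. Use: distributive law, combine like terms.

-72z + 52x + 32 + 146xz - 100x^2 + 52yz - 50xy - 16y - 44z^2 - 200xz^2 + 215x^2z - 30yz^2 + 55xyz + 60z^3 - 75x^3 - 25x^2y

(-2 + 5z - 5x)(2 - 3x - y + 2z)(6z - 5x - 8)
= (-4 + 6x + 2y - 4z + 10z - 15xz - 5yz + 10z^2 - 10x + 15x^2 + 5xy - 10xz)(6z - 5x - 8)    [distributive law]
= (-4 - 4x + 2y + 6z - 25xz - 5yz + 10z^2 + 15x^2 + 5xy)(6z - 5x - 8)    [combine like terms]
= -24z + 20x + 32 - 24xz + 20x^2 + 32x + 12yz - 10xy - 16y + 36z^2 - 30xz - 48z - 150xz^2 + 125x^2z + 200xz - 30yz^2 + 25xyz + 40yz + 60z^3 - 50xz^2 - 80z^2 + 90x^2z - 75x^3 - 120x^2 + 30xyz - 25x^2y - 40xy    [distributive law]
= -72z + 52x + 32 + 146xz - 100x^2 + 52yz - 50xy - 16y - 44z^2 - 200xz^2 + 215x^2z - 30yz^2 + 55xyz + 60z^3 - 75x^3 - 25x^2y    [combine like terms]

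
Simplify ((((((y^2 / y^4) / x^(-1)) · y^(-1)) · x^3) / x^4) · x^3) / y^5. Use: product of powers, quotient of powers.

x^3y^(-8)

((((((y^2 / y^4) / x^(-1)) · y^(-1)) · x^3) / x^4) · x^3) / y^5
= (((((y^(-2) / x^(-1)) · y^(-1)) · x^3) / x^4) · x^3) / y^5    [quotient of powers]
= x^3y^(-8)    [quotient of powers; product of powers]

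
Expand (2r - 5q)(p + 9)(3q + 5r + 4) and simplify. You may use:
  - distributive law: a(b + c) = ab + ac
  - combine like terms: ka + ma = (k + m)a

(2r - 5q)(p + 9)(3q + 5r + 4)
= (2pr + 18r - 5pq - 45q)(3q + 5r + 4)    [distributive law]
= 6pqr + 10pr^2 + 8pr + 54qr + 90r^2 + 72r - 15pq^2 - 25pqr - 20pq - 135q^2 - 225qr - 180q    [distributive law]
= -19pqr + 10pr^2 + 8pr - 171qr + 90r^2 + 72r - 15pq^2 - 20pq - 135q^2 - 180q    [combine like terms]

-19pqr + 10pr^2 + 8pr - 171qr + 90r^2 + 72r - 15pq^2 - 20pq - 135q^2 - 180q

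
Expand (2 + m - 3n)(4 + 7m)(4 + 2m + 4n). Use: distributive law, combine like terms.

32 + 88m - 16n + 64m^2 - 36mn + 14m^3 - 14m^2n - 48n^2 - 84mn^2

(2 + m - 3n)(4 + 7m)(4 + 2m + 4n)
= (8 + 14m + 4m + 7m^2 - 12n - 21mn)(4 + 2m + 4n)    [distributive law]
= (8 + 18m + 7m^2 - 12n - 21mn)(4 + 2m + 4n)    [combine like terms]
= 32 + 16m + 32n + 72m + 36m^2 + 72mn + 28m^2 + 14m^3 + 28m^2n - 48n - 24mn - 48n^2 - 84mn - 42m^2n - 84mn^2    [distributive law]
= 32 + 88m - 16n + 64m^2 - 36mn + 14m^3 - 14m^2n - 48n^2 - 84mn^2    [combine like terms]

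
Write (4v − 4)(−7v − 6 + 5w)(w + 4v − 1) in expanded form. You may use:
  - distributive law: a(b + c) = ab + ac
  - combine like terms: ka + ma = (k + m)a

(4v − 4)(−7v − 6 + 5w)(w + 4v − 1)
= (−28v² − 24v + 20vw + 28v + 24 − 20w)(w + 4v − 1)    [distributive law]
= (−28v² + 4v + 20vw + 24 − 20w)(w + 4v − 1)    [combine like terms]
= −28v²w − 112v³ + 28v² + 4vw + 16v² − 4v + 20vw² + 80v²w − 20vw + 24w + 96v − 24 − 20w² − 80vw + 20w    [distributive law]
= 52v²w − 112v³ + 44v² − 96vw + 92v + 20vw² + 44w − 24 − 20w²    [combine like terms]

52v²w − 112v³ + 44v² − 96vw + 92v + 20vw² + 44w − 24 − 20w²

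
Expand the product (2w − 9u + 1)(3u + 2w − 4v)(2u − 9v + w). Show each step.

(2w − 9u + 1)(3u + 2w − 4v)(2u − 9v + w)
= (6uw + 4w^2 − 8vw − 27u^2 − 18uw + 36uv + 3u + 2w − 4v)(2u − 9v + w)    [distributive law]
= (−12uw + 4w^2 − 8vw − 27u^2 + 36uv + 3u + 2w − 4v)(2u − 9v + w)    [combine like terms]
= −24u^2w + 108uvw − 12uw^2 + 8uw^2 − 36vw^2 + 4w^3 − 16uvw + 72v^2w − 8vw^2 − 54u^3 + 243u^2v − 27u^2w + 72u^2v − 324uv^2 + 36uvw + 6u^2 − 27uv + 3uw + 4uw − 18vw + 2w^2 − 8uv + 36v^2 − 4vw    [distributive law]
= −51u^2w + 128uvw − 4uw^2 − 44vw^2 + 4w^3 + 72v^2w − 54u^3 + 315u^2v − 324uv^2 + 6u^2 − 35uv + 7uw − 22vw + 2w^2 + 36v^2    [combine like terms]

−51u^2w + 128uvw − 4uw^2 − 44vw^2 + 4w^3 + 72v^2w − 54u^3 + 315u^2v − 324uv^2 + 6u^2 − 35uv + 7uw − 22vw + 2w^2 + 36v^2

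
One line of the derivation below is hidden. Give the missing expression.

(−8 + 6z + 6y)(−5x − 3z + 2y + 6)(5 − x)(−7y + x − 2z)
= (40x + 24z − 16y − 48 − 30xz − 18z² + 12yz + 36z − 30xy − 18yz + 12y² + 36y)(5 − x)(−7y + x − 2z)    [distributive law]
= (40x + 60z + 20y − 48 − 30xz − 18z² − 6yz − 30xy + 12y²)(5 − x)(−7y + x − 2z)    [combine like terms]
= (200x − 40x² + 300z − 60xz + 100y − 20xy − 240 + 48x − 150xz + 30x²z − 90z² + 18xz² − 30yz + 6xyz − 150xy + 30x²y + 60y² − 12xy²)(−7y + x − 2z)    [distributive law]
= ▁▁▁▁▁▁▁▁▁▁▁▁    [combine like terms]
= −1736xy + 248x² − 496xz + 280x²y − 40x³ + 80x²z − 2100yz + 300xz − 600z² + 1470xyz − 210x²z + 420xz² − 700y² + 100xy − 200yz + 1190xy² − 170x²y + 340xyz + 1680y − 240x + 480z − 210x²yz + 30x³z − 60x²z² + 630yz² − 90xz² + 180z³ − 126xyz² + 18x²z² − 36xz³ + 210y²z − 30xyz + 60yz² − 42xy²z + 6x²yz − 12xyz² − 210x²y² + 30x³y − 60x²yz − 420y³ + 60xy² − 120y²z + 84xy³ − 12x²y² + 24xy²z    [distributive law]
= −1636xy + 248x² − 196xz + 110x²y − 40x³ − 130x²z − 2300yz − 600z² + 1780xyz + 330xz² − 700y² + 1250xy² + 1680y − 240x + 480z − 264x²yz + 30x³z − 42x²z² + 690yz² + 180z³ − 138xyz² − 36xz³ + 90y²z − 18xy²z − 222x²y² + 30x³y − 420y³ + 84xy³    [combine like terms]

After combine like terms, the bracketed line is:

(248x − 40x² + 300z − 210xz + 100y − 170xy − 240 + 30x²z − 90z² + 18xz² − 30yz + 6xyz + 30x²y + 60y² − 12xy²)(−7y + x − 2z)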